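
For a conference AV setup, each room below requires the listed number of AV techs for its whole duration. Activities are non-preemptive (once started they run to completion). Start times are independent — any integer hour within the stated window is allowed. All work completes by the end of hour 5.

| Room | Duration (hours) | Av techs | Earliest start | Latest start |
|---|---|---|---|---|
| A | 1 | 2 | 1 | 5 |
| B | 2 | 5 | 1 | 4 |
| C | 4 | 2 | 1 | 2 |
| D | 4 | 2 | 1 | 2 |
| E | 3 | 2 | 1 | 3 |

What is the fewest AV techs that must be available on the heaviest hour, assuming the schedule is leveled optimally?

Early-start (A@1, B@1, C@1, D@1, E@1) gives peak 13: h1:13  h2:11  h3:6  h4:4  h5:0.
Shift D→2, E→3.
Schedule A@1, B@1, C@1, D@2, E@3: h1:9  h2:9  h3:6  h4:6  h5:4 — peak 9.

9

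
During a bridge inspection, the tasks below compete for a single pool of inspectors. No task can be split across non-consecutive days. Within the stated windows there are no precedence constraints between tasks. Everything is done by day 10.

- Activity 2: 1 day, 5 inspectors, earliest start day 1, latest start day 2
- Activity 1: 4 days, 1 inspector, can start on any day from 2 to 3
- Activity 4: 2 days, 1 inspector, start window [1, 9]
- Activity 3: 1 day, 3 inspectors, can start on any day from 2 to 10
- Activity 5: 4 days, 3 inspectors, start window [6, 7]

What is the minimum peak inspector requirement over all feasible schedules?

Early-start (Activity 2@1, Activity 1@2, Activity 4@1, Activity 3@2, Activity 5@6) gives peak 6: d1:6  d2:5  d3:1  d4:1  d5:1  d6:3  d7:3  d8:3  d9:3  d10:0.
Shift Activity 4→2.
Schedule Activity 2@1, Activity 1@2, Activity 4@2, Activity 3@2, Activity 5@6: d1:5  d2:5  d3:2  d4:1  d5:1  d6:3  d7:3  d8:3  d9:3  d10:0 — peak 5.

5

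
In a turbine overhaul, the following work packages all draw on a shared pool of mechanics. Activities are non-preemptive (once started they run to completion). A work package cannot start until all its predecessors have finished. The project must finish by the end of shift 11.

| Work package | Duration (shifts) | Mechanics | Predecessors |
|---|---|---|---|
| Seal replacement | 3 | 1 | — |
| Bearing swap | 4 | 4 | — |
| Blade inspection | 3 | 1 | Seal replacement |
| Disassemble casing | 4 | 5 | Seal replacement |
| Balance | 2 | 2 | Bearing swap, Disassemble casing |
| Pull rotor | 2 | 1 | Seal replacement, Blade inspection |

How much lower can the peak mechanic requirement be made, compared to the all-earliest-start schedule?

Early-start peak: s1:5  s2:5  s3:5  s4:10  s5:6  s6:6  s7:6  s8:3  s9:2  s10:0  s11:0 ⇒ 10.
Leveled (Seal replacement@1, Bearing swap@1, Blade inspection@4, Disassemble casing@5, Balance@9, Pull rotor@7): s1:5  s2:5  s3:5  s4:5  s5:6  s6:6  s7:6  s8:6  s9:2  s10:2  s11:0 ⇒ 6.
Reduction 10 − 6 = 4.

4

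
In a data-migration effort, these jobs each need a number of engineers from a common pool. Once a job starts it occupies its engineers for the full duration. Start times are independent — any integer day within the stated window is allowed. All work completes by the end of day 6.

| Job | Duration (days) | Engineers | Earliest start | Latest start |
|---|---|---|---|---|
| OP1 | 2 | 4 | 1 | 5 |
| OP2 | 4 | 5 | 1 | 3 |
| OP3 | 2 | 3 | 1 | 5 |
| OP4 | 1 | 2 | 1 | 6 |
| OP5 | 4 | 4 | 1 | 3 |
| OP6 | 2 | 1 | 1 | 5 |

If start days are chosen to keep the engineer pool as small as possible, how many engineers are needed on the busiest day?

Early-start (OP1@1, OP2@1, OP3@1, OP4@1, OP5@1, OP6@1) gives peak 19: d1:19  d2:17  d3:9  d4:9  d5:0  d6:0.
Shift OP3→5, OP4→5, OP5→3.
Schedule OP1@1, OP2@1, OP3@5, OP4@5, OP5@3, OP6@1: d1:10  d2:10  d3:9  d4:9  d5:9  d6:7 — peak 10.

10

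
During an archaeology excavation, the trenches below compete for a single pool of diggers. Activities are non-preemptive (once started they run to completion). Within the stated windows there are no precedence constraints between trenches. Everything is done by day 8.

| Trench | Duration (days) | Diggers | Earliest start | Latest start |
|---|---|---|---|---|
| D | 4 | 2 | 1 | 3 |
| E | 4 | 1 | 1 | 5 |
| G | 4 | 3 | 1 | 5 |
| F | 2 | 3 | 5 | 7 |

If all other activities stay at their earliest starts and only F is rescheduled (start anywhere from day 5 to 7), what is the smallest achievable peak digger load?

F@5: d1:6  d2:6  d3:6  d4:6  d5:3  d6:3  d7:0  d8:0 → peak 6
F@6: d1:6  d2:6  d3:6  d4:6  d5:0  d6:3  d7:3  d8:0 → peak 6
F@7: d1:6  d2:6  d3:6  d4:6  d5:0  d6:0  d7:3  d8:3 → peak 6
Best is F@5, peak 6.

6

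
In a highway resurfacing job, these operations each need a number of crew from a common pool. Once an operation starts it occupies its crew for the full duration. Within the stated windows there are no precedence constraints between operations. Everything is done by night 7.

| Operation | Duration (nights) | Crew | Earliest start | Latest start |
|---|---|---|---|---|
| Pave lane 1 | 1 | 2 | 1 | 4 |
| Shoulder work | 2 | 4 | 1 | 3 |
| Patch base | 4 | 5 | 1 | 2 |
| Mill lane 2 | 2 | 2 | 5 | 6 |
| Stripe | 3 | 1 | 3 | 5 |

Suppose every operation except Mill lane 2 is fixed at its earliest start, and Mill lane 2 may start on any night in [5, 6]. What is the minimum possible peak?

Mill lane 2@5: n1:11  n2:9  n3:6  n4:6  n5:3  n6:2  n7:0 → peak 11
Mill lane 2@6: n1:11  n2:9  n3:6  n4:6  n5:1  n6:2  n7:2 → peak 11
Best is Mill lane 2@5, peak 11.

11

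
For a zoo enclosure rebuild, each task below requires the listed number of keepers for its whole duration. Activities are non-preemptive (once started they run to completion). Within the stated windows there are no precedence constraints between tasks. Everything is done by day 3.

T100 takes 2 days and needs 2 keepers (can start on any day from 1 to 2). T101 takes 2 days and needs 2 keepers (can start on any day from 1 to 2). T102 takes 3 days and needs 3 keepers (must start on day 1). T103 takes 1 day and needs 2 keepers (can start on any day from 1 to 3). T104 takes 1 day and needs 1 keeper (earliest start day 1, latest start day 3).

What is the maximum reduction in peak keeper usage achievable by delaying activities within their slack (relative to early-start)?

Early-start peak: d1:10  d2:7  d3:3 ⇒ 10.
Leveled (T100@1, T101@1, T102@1, T103@3, T104@3): d1:7  d2:7  d3:6 ⇒ 7.
Reduction 10 − 7 = 3.

3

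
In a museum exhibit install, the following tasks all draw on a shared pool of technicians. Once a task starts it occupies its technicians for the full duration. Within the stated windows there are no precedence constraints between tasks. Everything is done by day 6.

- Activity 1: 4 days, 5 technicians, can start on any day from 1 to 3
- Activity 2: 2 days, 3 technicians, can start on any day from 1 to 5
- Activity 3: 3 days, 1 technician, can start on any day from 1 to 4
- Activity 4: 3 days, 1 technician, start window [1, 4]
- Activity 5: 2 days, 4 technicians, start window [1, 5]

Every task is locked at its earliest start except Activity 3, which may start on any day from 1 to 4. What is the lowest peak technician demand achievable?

Activity 3@1: d1:14  d2:14  d3:7  d4:5  d5:0  d6:0 → peak 14
Activity 3@2: d1:13  d2:14  d3:7  d4:6  d5:0  d6:0 → peak 14
Activity 3@3: d1:13  d2:13  d3:7  d4:6  d5:1  d6:0 → peak 13
Activity 3@4: d1:13  d2:13  d3:6  d4:6  d5:1  d6:1 → peak 13
Best is Activity 3@3, peak 13.

13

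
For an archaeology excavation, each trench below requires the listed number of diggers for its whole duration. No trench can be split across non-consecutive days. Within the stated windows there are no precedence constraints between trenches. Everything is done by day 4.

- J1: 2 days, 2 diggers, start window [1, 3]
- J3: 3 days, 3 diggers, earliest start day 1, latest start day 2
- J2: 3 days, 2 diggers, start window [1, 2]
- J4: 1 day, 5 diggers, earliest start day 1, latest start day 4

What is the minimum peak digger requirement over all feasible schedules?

7

Early-start (J1@1, J3@1, J2@1, J4@1) gives peak 12: d1:12  d2:7  d3:5  d4:0.
Shift J4→4.
Schedule J1@1, J3@1, J2@1, J4@4: d1:7  d2:7  d3:5  d4:5 — peak 7.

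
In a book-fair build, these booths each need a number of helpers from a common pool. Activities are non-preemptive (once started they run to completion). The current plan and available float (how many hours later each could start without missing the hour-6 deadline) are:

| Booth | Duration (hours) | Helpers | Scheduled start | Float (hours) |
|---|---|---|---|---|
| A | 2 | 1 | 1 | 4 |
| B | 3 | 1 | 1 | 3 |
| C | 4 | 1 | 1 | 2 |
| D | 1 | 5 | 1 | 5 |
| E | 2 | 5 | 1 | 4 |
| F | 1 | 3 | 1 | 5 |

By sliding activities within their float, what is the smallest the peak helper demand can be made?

Early-start (A@1, B@1, C@1, D@1, E@1, F@1) gives peak 16: h1:16  h2:8  h3:2  h4:1  h5:0  h6:0.
Shift D→4, E→5.
Schedule A@1, B@1, C@1, D@4, E@5, F@1: h1:6  h2:3  h3:2  h4:6  h5:5  h6:5 — peak 6.

6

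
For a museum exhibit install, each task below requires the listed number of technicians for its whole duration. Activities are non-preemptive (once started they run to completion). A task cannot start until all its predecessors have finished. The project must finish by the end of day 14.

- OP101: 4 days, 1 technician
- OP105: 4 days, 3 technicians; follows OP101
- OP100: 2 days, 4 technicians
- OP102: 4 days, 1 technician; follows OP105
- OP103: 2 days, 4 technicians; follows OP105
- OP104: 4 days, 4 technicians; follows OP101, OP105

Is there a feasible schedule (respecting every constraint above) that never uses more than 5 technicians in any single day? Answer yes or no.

Schedule OP101@1, OP105@5, OP100@1, OP102@9, OP103@9, OP104@11: d1:5  d2:5  d3:1  d4:1  d5:3  d6:3  d7:3  d8:3  d9:5  d10:5  d11:5  d12:5  d13:4  d14:4 — peak 5 ≤ 5.

yes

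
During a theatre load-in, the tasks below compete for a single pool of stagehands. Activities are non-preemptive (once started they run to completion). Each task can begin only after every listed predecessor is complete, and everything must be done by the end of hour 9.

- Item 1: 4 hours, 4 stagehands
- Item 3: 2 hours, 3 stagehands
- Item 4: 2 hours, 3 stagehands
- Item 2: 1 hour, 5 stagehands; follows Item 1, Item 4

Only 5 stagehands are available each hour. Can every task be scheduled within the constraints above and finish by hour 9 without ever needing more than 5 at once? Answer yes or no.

yes

Schedule Item 1@1, Item 3@5, Item 4@7, Item 2@9: h1:4  h2:4  h3:4  h4:4  h5:3  h6:3  h7:3  h8:3  h9:5 — peak 5 ≤ 5.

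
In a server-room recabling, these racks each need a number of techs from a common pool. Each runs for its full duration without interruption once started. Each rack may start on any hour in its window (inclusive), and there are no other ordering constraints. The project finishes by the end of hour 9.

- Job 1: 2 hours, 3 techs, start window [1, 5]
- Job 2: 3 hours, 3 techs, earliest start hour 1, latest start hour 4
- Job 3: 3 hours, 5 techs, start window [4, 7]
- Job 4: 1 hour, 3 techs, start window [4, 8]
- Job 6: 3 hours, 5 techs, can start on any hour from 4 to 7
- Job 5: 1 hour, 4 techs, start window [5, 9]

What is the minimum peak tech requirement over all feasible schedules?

9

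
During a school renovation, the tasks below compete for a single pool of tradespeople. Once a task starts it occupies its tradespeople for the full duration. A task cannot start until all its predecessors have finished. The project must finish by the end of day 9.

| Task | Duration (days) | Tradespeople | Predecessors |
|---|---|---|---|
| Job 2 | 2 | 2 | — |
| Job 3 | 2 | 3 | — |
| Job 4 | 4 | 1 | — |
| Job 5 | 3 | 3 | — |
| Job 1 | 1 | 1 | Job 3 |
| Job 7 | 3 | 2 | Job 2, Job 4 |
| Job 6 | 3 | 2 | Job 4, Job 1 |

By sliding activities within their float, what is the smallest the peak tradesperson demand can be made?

Early-start (Job 2@1, Job 3@1, Job 4@1, Job 5@1, Job 1@3, Job 7@5, Job 6@5) gives peak 9: d1:9  d2:9  d3:5  d4:1  d5:4  d6:4  d7:4  d8:0  d9:0.
Shift Job 4→3, Job 5→3, Job 7→7, Job 6→7.
Schedule Job 2@1, Job 3@1, Job 4@3, Job 5@3, Job 1@3, Job 7@7, Job 6@7: d1:5  d2:5  d3:5  d4:4  d5:4  d6:1  d7:4  d8:4  d9:4 — peak 5.

5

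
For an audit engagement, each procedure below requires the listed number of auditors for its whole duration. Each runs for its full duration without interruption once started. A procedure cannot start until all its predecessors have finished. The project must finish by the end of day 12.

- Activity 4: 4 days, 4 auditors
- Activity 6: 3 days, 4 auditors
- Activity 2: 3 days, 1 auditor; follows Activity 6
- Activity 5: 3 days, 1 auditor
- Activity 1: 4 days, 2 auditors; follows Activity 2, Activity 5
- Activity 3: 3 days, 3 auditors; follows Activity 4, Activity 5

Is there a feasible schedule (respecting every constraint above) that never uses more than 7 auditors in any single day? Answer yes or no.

Schedule Activity 4@4, Activity 6@1, Activity 2@4, Activity 5@1, Activity 1@8, Activity 3@8: d1:5  d2:5  d3:5  d4:5  d5:5  d6:5  d7:4  d8:5  d9:5  d10:5  d11:2  d12:0 — peak 5 ≤ 7.

yes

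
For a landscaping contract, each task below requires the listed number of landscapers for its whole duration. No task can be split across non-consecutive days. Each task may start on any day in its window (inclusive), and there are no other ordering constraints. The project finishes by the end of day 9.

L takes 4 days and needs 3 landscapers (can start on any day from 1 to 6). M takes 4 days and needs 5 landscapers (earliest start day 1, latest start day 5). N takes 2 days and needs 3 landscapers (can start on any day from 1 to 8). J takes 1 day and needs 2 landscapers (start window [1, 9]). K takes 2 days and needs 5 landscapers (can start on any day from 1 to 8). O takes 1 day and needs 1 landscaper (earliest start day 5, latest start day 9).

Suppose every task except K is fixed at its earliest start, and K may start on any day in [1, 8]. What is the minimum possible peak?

13

K@1: d1:18  d2:16  d3:8  d4:8  d5:1  d6:0  d7:0  d8:0  d9:0 → peak 18
K@2: d1:13  d2:16  d3:13  d4:8  d5:1  d6:0  d7:0  d8:0  d9:0 → peak 16
K@3: d1:13  d2:11  d3:13  d4:13  d5:1  d6:0  d7:0  d8:0  d9:0 → peak 13
K@4: d1:13  d2:11  d3:8  d4:13  d5:6  d6:0  d7:0  d8:0  d9:0 → peak 13
K@5: d1:13  d2:11  d3:8  d4:8  d5:6  d6:5  d7:0  d8:0  d9:0 → peak 13
K@6: d1:13  d2:11  d3:8  d4:8  d5:1  d6:5  d7:5  d8:0  d9:0 → peak 13
K@7: d1:13  d2:11  d3:8  d4:8  d5:1  d6:0  d7:5  d8:5  d9:0 → peak 13
K@8: d1:13  d2:11  d3:8  d4:8  d5:1  d6:0  d7:0  d8:5  d9:5 → peak 13
Best is K@3, peak 13.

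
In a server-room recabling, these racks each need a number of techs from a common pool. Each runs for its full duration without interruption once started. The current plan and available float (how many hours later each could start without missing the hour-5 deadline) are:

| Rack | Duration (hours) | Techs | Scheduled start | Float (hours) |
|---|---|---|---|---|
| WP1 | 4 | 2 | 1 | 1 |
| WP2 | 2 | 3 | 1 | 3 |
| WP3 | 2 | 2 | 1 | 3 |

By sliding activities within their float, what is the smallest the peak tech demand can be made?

5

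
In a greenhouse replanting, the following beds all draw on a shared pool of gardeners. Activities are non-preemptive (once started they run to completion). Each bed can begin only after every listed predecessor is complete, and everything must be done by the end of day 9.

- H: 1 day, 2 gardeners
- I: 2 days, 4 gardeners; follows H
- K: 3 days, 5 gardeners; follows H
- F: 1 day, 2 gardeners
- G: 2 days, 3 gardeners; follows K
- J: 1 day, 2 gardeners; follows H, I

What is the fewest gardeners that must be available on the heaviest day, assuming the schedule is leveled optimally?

5

Early-start (H@1, I@2, K@2, F@1, G@5, J@4) gives peak 9: d1:4  d2:9  d3:9  d4:7  d5:3  d6:3  d7:0  d8:0  d9:0.
Shift K→4, G→7, J→7.
Schedule H@1, I@2, K@4, F@1, G@7, J@7: d1:4  d2:4  d3:4  d4:5  d5:5  d6:5  d7:5  d8:3  d9:0 — peak 5.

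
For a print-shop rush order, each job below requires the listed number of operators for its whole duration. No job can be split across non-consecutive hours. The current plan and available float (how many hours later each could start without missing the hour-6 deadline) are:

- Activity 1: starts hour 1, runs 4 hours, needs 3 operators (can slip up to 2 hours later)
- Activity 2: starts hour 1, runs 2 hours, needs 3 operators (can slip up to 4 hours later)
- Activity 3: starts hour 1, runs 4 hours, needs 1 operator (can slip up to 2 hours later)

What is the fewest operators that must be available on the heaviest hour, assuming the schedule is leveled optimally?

Early-start (Activity 1@1, Activity 2@1, Activity 3@1) gives peak 7: h1:7  h2:7  h3:4  h4:4  h5:0  h6:0.
Shift Activity 2→5.
Schedule Activity 1@1, Activity 2@5, Activity 3@1: h1:4  h2:4  h3:4  h4:4  h5:3  h6:3 — peak 4.
Total operator-hours = 22 over 6 hours ⇒ peak ≥ ⌈22/6⌉ = 4, so 4 is optimal.

4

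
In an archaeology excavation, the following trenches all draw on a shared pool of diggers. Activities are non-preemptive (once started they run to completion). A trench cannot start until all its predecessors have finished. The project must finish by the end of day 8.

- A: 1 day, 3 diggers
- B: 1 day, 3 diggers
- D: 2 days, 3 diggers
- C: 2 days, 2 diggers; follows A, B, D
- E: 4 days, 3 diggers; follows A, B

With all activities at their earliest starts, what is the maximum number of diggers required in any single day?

Early-start schedule: A@1, B@1, D@1, C@3, E@2.
Load per day: day 1: 9, day 2: 6, day 3: 5, day 4: 5, day 5: 3, day 6: 0, day 7: 0, day 8: 0.
Peak is 9.

9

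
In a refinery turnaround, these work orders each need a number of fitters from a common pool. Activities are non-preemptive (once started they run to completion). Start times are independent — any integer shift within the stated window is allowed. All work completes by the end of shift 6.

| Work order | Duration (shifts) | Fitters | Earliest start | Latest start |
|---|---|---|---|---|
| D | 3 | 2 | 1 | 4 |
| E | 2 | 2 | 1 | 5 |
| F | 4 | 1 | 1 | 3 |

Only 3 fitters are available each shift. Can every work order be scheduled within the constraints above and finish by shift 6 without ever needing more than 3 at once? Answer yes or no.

Schedule D@1, E@4, F@1: s1:3  s2:3  s3:3  s4:3  s5:2  s6:0 — peak 3 ≤ 3.

yes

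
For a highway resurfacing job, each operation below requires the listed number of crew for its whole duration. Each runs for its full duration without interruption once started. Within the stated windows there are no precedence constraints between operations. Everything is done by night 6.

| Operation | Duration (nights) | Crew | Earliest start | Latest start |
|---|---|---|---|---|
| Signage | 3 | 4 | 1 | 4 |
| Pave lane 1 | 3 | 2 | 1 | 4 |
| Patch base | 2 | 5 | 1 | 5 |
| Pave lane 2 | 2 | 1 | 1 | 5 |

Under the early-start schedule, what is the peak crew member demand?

Early-start schedule: Signage@1, Pave lane 1@1, Patch base@1, Pave lane 2@1.
Load per night: night 1: 12, night 2: 12, night 3: 6, night 4: 0, night 5: 0, night 6: 0.
Peak is 12.

12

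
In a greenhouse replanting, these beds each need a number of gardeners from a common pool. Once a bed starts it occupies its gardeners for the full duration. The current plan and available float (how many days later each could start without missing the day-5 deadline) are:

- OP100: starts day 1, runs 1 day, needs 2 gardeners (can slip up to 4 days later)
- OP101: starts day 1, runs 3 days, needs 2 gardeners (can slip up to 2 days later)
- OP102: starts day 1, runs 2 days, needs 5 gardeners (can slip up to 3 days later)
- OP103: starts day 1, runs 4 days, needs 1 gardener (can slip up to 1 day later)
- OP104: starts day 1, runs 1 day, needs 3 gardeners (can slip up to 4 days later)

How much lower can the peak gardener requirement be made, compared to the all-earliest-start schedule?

Early-start peak: d1:13  d2:8  d3:3  d4:1  d5:0 ⇒ 13.
Leveled (OP100@1, OP101@1, OP102@4, OP103@1, OP104@2): d1:5  d2:6  d3:3  d4:6  d5:5 ⇒ 6.
Reduction 13 − 6 = 7.

7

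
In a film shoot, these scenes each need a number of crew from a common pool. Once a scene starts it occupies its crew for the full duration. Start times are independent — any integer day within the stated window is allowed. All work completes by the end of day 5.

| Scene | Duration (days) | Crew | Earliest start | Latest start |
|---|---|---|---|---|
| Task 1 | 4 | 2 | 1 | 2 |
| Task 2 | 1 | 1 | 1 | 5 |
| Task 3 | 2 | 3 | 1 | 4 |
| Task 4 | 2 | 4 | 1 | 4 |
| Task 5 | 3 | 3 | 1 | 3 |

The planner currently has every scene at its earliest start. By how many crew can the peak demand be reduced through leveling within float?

Early-start peak: d1:13  d2:12  d3:5  d4:2  d5:0 ⇒ 13.
Leveled (Task 1@1, Task 2@1, Task 3@2, Task 4@4, Task 5@1): d1:6  d2:8  d3:8  d4:6  d5:4 ⇒ 8.
Reduction 13 − 8 = 5.

5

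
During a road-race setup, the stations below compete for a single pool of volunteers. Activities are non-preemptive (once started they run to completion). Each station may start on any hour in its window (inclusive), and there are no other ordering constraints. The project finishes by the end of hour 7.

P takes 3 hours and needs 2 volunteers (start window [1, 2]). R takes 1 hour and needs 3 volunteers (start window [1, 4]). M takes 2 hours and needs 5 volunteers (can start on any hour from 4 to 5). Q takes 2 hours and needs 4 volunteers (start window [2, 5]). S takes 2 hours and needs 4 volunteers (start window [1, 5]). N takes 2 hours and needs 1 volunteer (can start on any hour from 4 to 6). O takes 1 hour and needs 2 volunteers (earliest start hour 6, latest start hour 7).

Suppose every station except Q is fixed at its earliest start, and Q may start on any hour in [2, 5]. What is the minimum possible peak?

10

Q@2: h1:9  h2:10  h3:6  h4:6  h5:6  h6:2  h7:0 → peak 10
Q@3: h1:9  h2:6  h3:6  h4:10  h5:6  h6:2  h7:0 → peak 10
Q@4: h1:9  h2:6  h3:2  h4:10  h5:10  h6:2  h7:0 → peak 10
Q@5: h1:9  h2:6  h3:2  h4:6  h5:10  h6:6  h7:0 → peak 10
Best is Q@2, peak 10.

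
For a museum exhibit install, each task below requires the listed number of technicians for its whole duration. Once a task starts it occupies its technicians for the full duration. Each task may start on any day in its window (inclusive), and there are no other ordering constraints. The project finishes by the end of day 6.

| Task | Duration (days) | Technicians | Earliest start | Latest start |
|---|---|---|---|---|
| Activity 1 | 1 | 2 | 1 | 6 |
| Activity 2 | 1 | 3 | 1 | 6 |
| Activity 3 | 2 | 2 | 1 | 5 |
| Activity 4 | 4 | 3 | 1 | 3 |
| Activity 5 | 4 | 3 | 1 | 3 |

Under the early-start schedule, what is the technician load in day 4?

6

At early start, day 4 has: Activity 4, Activity 5.
Demand: 3 + 3 = 6.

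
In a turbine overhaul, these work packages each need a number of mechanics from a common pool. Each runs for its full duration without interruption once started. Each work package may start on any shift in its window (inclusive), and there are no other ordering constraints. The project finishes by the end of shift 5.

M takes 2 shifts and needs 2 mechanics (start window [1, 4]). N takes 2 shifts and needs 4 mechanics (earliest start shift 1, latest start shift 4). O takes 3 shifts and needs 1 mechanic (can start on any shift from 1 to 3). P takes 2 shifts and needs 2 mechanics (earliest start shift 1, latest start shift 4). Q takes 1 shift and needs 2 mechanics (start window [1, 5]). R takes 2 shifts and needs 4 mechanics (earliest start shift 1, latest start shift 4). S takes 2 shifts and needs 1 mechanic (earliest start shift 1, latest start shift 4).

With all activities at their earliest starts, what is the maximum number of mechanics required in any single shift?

16

Early-start schedule: M@1, N@1, O@1, P@1, Q@1, R@1, S@1.
Load per shift: shift 1: 16, shift 2: 14, shift 3: 1, shift 4: 0, shift 5: 0.
Peak is 16.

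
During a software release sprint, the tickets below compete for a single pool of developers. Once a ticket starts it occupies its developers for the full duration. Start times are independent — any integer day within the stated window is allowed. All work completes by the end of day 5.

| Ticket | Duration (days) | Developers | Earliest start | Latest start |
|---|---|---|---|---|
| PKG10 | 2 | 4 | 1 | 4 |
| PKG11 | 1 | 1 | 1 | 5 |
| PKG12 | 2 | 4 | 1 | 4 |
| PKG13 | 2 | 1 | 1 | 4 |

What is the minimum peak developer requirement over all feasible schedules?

5

Early-start (PKG10@1, PKG11@1, PKG12@1, PKG13@1) gives peak 10: d1:10  d2:9  d3:0  d4:0  d5:0.
Shift PKG12→3, PKG13→2.
Schedule PKG10@1, PKG11@1, PKG12@3, PKG13@2: d1:5  d2:5  d3:5  d4:4  d5:0 — peak 5.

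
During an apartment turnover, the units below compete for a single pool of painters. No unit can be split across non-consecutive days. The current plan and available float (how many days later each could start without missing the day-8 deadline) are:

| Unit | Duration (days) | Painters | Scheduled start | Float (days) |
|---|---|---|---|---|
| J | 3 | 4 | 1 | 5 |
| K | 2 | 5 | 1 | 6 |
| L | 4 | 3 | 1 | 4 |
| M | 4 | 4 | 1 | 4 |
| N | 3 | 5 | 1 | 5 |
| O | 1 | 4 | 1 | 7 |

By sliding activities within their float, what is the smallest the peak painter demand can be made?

11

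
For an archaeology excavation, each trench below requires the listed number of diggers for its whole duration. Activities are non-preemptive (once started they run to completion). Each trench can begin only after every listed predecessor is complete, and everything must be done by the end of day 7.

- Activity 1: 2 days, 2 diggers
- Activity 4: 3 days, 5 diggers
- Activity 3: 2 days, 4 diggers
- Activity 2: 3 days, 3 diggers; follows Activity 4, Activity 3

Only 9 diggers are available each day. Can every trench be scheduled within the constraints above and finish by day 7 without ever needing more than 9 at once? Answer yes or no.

yes

Schedule Activity 1@1, Activity 4@1, Activity 3@3, Activity 2@5: d1:7  d2:7  d3:9  d4:4  d5:3  d6:3  d7:3 — peak 9 ≤ 9.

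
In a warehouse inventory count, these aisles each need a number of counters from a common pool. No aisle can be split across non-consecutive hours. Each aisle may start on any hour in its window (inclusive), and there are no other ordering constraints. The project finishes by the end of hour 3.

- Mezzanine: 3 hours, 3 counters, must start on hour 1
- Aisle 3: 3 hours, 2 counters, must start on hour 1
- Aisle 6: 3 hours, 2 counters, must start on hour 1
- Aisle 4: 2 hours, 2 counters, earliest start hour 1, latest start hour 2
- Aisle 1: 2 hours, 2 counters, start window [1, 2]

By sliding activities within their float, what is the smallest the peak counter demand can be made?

Schedule Mezzanine@1, Aisle 3@1, Aisle 6@1, Aisle 4@1, Aisle 1@1: h1:11  h2:11  h3:7 — peak 11.
No arrangement of the 4 feasible schedules does better.

11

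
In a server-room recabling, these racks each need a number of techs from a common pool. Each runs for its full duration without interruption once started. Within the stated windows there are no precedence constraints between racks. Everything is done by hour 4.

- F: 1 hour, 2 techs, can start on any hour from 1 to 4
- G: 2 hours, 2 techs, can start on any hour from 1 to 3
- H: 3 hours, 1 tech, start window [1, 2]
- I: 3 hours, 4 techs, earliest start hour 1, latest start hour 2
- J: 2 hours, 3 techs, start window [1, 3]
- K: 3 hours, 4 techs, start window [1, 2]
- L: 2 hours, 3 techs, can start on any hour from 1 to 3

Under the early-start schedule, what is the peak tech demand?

19

Early-start schedule: F@1, G@1, H@1, I@1, J@1, K@1, L@1.
Load per hour: hour 1: 19, hour 2: 17, hour 3: 9, hour 4: 0.
Peak is 19.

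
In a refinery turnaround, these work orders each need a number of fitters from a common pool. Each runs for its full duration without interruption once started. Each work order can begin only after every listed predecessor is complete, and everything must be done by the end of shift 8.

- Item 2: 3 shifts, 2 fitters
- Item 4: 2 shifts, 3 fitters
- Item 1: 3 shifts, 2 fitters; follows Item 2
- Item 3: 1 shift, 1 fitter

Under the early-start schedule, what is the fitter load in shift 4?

At early start, shift 4 has: Item 1.
Demand: 2 = 2.

2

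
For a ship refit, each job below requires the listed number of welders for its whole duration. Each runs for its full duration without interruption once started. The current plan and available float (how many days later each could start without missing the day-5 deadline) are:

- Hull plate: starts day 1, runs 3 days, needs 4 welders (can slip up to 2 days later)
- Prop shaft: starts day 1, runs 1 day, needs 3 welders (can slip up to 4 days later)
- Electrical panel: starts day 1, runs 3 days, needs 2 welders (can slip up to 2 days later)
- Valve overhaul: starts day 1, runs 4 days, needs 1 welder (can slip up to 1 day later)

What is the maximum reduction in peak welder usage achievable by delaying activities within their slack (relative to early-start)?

Early-start peak: d1:10  d2:7  d3:7  d4:1  d5:0 ⇒ 10.
Leveled (Hull plate@1, Prop shaft@1, Electrical panel@2, Valve overhaul@2): d1:7  d2:7  d3:7  d4:3  d5:1 ⇒ 7.
Reduction 10 − 7 = 3.

3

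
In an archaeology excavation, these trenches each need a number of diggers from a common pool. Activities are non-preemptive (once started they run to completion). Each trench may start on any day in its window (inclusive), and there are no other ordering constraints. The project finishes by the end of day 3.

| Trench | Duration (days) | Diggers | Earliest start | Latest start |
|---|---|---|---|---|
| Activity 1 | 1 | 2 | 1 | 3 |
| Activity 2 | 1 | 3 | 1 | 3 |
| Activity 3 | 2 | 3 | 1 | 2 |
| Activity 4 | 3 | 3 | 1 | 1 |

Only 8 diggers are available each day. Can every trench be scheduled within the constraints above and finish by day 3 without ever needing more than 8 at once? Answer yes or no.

yes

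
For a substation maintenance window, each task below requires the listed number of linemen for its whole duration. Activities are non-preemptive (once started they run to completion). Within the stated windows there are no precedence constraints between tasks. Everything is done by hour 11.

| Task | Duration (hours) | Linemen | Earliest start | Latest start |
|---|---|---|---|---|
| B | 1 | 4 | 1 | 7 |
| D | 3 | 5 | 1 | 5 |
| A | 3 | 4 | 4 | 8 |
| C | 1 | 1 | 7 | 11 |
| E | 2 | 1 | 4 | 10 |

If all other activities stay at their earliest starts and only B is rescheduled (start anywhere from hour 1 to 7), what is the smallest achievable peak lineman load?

5

B@1: h1:9  h2:5  h3:5  h4:5  h5:5  h6:4  h7:1  h8:0  h9:0  h10:0  h11:0 → peak 9
B@2: h1:5  h2:9  h3:5  h4:5  h5:5  h6:4  h7:1  h8:0  h9:0  h10:0  h11:0 → peak 9
B@3: h1:5  h2:5  h3:9  h4:5  h5:5  h6:4  h7:1  h8:0  h9:0  h10:0  h11:0 → peak 9
B@4: h1:5  h2:5  h3:5  h4:9  h5:5  h6:4  h7:1  h8:0  h9:0  h10:0  h11:0 → peak 9
B@5: h1:5  h2:5  h3:5  h4:5  h5:9  h6:4  h7:1  h8:0  h9:0  h10:0  h11:0 → peak 9
B@6: h1:5  h2:5  h3:5  h4:5  h5:5  h6:8  h7:1  h8:0  h9:0  h10:0  h11:0 → peak 8
B@7: h1:5  h2:5  h3:5  h4:5  h5:5  h6:4  h7:5  h8:0  h9:0  h10:0  h11:0 → peak 5
Best is B@7, peak 5.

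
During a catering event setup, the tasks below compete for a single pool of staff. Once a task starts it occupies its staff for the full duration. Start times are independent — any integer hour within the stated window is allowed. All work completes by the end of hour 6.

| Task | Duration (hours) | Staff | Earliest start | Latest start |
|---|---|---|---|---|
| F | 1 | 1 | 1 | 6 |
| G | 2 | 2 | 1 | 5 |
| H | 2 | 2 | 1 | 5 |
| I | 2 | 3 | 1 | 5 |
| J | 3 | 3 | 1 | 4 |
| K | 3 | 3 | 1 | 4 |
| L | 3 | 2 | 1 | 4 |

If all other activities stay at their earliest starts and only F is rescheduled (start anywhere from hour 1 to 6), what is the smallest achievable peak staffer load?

15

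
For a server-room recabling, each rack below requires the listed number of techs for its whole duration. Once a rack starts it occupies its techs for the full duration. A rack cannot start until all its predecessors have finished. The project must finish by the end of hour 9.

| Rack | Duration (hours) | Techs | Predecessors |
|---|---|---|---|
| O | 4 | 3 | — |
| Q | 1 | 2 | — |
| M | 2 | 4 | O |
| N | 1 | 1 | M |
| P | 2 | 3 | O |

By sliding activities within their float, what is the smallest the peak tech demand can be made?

4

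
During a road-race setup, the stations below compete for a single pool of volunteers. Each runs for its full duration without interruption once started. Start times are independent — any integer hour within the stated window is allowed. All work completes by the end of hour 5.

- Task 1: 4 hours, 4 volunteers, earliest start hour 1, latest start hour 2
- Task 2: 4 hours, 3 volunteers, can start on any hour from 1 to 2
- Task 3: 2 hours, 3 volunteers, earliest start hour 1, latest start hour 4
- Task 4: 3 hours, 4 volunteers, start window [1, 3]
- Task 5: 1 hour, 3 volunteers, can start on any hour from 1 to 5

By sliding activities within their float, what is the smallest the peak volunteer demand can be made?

Early-start (Task 1@1, Task 2@1, Task 3@1, Task 4@1, Task 5@1) gives peak 17: h1:17  h2:14  h3:11  h4:7  h5:0.
Shift Task 4→3, Task 5→5.
Schedule Task 1@1, Task 2@1, Task 3@1, Task 4@3, Task 5@5: h1:10  h2:10  h3:11  h4:11  h5:7 — peak 11.

11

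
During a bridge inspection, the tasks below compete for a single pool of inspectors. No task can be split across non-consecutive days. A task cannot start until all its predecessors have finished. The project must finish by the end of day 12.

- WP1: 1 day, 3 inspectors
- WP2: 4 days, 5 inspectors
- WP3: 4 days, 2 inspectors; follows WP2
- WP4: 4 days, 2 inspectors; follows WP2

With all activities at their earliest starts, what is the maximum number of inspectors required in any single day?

Early-start schedule: WP1@1, WP2@1, WP3@5, WP4@5.
Load per day: day 1: 8, day 2: 5, day 3: 5, day 4: 5, day 5: 4, day 6: 4, day 7: 4, day 8: 4, day 9: 0, day 10: 0, day 11: 0, day 12: 0.
Peak is 8.

8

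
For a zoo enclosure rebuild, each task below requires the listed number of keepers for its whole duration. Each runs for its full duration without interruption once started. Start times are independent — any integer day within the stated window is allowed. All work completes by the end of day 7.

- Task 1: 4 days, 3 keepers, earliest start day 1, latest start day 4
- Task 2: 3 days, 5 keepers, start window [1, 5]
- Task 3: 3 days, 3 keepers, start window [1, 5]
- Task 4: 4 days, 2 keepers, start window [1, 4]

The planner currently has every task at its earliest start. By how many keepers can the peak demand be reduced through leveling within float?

6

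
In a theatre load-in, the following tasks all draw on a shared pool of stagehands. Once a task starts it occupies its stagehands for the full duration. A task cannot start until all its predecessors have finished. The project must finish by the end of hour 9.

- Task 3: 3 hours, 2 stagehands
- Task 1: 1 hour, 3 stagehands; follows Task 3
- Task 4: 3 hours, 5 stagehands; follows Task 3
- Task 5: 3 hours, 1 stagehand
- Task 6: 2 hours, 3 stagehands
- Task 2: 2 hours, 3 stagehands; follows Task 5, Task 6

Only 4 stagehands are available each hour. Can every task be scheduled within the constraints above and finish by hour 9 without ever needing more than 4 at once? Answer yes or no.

Total stagehand-hours = 39; over 9 hours the average is 39/9 > 4, so some hour must exceed 4.

no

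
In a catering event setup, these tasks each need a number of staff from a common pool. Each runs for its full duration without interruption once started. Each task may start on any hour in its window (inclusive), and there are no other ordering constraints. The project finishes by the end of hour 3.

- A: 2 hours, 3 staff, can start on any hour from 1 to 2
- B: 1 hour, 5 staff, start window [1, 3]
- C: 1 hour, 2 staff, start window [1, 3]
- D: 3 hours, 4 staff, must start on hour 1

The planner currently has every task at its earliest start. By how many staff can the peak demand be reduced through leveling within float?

Early-start peak: h1:14  h2:7  h3:4 ⇒ 14.
Leveled (A@1, B@3, C@1, D@1): h1:9  h2:7  h3:9 ⇒ 9.
Reduction 14 − 9 = 5.

5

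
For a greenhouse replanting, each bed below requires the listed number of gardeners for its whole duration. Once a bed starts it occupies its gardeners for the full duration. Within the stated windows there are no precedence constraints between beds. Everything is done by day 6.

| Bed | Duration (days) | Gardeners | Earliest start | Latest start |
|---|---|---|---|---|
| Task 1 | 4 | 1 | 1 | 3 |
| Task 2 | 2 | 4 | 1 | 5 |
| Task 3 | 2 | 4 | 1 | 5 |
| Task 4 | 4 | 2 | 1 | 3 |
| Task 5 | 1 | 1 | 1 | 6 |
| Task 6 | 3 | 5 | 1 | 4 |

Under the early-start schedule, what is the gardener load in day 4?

At early start, day 4 has: Task 1, Task 4.
Demand: 1 + 2 = 3.

3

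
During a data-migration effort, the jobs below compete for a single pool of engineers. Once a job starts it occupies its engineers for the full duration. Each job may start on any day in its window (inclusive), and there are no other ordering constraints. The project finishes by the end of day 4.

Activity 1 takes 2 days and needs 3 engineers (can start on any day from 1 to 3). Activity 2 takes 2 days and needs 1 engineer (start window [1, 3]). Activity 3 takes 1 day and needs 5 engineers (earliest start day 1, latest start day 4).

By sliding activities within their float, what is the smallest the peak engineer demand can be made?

5

Early-start (Activity 1@1, Activity 2@1, Activity 3@1) gives peak 9: d1:9  d2:4  d3:0  d4:0.
Shift Activity 3→3.
Schedule Activity 1@1, Activity 2@1, Activity 3@3: d1:4  d2:4  d3:5  d4:0 — peak 5.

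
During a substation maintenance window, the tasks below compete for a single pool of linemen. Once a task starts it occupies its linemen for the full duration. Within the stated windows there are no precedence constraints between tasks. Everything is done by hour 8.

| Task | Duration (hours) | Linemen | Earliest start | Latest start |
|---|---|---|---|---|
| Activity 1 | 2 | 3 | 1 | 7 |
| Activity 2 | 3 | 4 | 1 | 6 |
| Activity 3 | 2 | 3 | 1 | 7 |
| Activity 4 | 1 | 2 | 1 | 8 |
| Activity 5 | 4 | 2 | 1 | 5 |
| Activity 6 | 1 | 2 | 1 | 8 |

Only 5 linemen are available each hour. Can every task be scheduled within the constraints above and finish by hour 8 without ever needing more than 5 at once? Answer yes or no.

Schedule Activity 1@1, Activity 2@5, Activity 3@3, Activity 4@8, Activity 5@1, Activity 6@8: h1:5  h2:5  h3:5  h4:5  h5:4  h6:4  h7:4  h8:4 — peak 5 ≤ 5.

yes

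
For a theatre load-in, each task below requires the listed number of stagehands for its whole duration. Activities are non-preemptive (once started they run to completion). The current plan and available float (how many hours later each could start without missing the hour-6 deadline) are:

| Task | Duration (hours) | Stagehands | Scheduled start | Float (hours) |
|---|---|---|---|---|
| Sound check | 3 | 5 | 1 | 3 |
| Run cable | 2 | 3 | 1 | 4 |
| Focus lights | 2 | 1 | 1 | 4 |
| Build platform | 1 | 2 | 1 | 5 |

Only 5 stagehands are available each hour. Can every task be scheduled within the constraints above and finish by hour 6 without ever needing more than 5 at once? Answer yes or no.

Schedule Sound check@1, Run cable@4, Focus lights@4, Build platform@6: h1:5  h2:5  h3:5  h4:4  h5:4  h6:2 — peak 5 ≤ 5.

yes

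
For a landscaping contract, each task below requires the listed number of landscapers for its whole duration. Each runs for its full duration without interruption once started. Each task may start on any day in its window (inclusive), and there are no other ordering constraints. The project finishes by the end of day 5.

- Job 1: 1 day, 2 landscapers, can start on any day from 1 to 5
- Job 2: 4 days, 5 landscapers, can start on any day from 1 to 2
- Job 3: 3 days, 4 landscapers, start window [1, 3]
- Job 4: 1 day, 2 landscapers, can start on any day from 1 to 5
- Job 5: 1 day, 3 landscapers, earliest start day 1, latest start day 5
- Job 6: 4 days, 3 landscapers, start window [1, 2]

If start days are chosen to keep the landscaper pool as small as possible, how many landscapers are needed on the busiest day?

Early-start (Job 1@1, Job 2@1, Job 3@1, Job 4@1, Job 5@1, Job 6@1) gives peak 19: d1:19  d2:12  d3:12  d4:8  d5:0.
Shift Job 4→4, Job 5→5, Job 6→2.
Schedule Job 1@1, Job 2@1, Job 3@1, Job 4@4, Job 5@5, Job 6@2: d1:11  d2:12  d3:12  d4:10  d5:6 — peak 12.

12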